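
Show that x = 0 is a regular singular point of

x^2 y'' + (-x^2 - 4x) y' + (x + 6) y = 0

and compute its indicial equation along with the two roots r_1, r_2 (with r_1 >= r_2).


Divide by x^2 to reach normal form y'' + P_1(x) y' + P_2(x) y = 0 with P_1(x) = -1 - 4/x and P_2(x) = 1/x + 6/x^2.
x = 0 is a singular point because the y'-coefficient -1 - 4/x has a pole at x = 0 and the y-coefficient 1/x + 6/x^2 has a pole at x = 0.
It is a regular singular point because x P_1(x) = p(x) = -x - 4 and x^2 P_2(x) = q(x) = x + 6 are polynomials, hence analytic at x = 0.
p(0) = -4,  q(0) = 6.
Indicial equation: r(r-1) + p(0) r + q(0) = 0, i.e. r^2 + (p(0) - 1) r + q(0) = 0, i.e. r^2 - 5 r + 6 = 0.
Discriminant: (-5)^2 - 4(6) = 1, so r = (5 ± 1)/2.
Solving: r_1 = 3, r_2 = 2.

indicial: r^2 - 5 r + 6 = 0; roots r_1 = 3, r_2 = 2


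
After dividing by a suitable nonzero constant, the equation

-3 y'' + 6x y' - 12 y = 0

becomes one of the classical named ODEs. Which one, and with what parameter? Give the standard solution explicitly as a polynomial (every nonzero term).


All three coefficients share the factor -3; dividing through by -3 gives  y'' - 2x y' + 4 y = 0.
This matches the Hermite equation y'' - 2x y' + 2n y = 0 with 2n = 4, so n = 2; the polynomial solution is H_2(x).
With y = sum_k a_k x^k, matching x^k gives (k+2)(k+1) a_{k+2} = 2(k - n) a_k = 2(k - 2) a_k. The right side vanishes at k = 2, so the series with the parity of 2 terminates at degree 2.
Standard normalization: leading coefficient of H_n is 2^n, so a_2 = 2^2 = 4. Work downward with a_k = (k+1)(k+2) a_{k+2} / (2(k - n)):
  a_0 = (1)(2)(4) / (2(0 - 2)) = 8/(-4) = -2
Hence H_2(x) = 4 x^2 - 2.

H_2(x); series = 4 x^2 - 2


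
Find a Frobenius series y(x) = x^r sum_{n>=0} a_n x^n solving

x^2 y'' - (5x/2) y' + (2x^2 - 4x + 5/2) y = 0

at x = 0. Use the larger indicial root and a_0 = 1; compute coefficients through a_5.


Write in Frobenius form y'' + (p(x)/x) y' + (q(x)/x^2) y = 0:
  p(x) = -5/2,  q(x) = 2x^2 - 4x + 5/2.
Indicial equation: r(r-1) + (-5/2) r + (5/2) = 0 -> roots r_1 = 5/2, r_2 = 1.
Take r = r_1 = 5/2. Let y(x) = x^r sum_{n>=0} a_n x^n with a_0 = 1.
Substitute y = x^r sum a_n x^n and match x^{r+n}. The recurrence is
  D(n) a_n - 4 a_{n-1} + 2 a_{n-2} = 0,  where D(n) = (r+n)(r+n-1) + (-5/2)(r+n) + (5/2).
  a_n = [4 a_{n-1} - 2 a_{n-2}] / D(n).
Since the indicial polynomial factors as (r - r_1)(r - r_2), D(n) = (r_1 + n - r_1)(r_1 + n - r_2) = n(n + 3/2).
Evaluating step by step (a_0 = 1):
  n = 1: D(1) = 1(1 + 3/2) = 5/2; numerator = 4(1) = 4; a_1 = (4)/(5/2) = 8/5
  n = 2: D(2) = 2(2 + 3/2) = 7; numerator = 4(8/5) - 2(1) = 22/5; a_2 = (22/5)/(7) = 22/35
  n = 3: D(3) = 3(3 + 3/2) = 27/2; numerator = 4(22/35) - 2(8/5) = -24/35; a_3 = (-24/35)/(27/2) = -16/315
  n = 4: D(4) = 4(4 + 3/2) = 22; numerator = 4(-16/315) - 2(22/35) = -92/63; a_4 = (-92/63)/(22) = -46/693
  n = 5: D(5) = 5(5 + 3/2) = 65/2; numerator = 4(-46/693) - 2(-16/315) = -568/3465; a_5 = (-568/3465)/(65/2) = -1136/225225

r = 5/2; a_0 = 1; a_1 = 8/5; a_2 = 22/35; a_3 = -16/315; a_4 = -46/693; a_5 = -1136/225225


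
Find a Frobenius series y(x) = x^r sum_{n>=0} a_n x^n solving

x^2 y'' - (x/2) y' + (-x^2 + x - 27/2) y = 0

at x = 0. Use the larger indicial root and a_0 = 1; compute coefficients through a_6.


Write in Frobenius form y'' + (p(x)/x) y' + (q(x)/x^2) y = 0:
  p(x) = -1/2,  q(x) = -x^2 + x - 27/2.
Indicial equation: r(r-1) + (-1/2) r + (-27/2) = 0 -> roots r_1 = 9/2, r_2 = -3.
Take r = r_1 = 9/2. Let y(x) = x^r sum_{n>=0} a_n x^n with a_0 = 1.
Substitute y = x^r sum a_n x^n and match x^{r+n}. The recurrence is
  D(n) a_n + 1 a_{n-1} - 1 a_{n-2} = 0,  where D(n) = (r+n)(r+n-1) + (-1/2)(r+n) + (-27/2).
  a_n = [-1 a_{n-1} + 1 a_{n-2}] / D(n).
Since the indicial polynomial factors as (r - r_1)(r - r_2), D(n) = (r_1 + n - r_1)(r_1 + n - r_2) = n(n + 15/2).
Evaluating step by step (a_0 = 1):
  n = 1: D(1) = 1(1 + 15/2) = 17/2; numerator = -1(1) = -1; a_1 = (-1)/(17/2) = -2/17
  n = 2: D(2) = 2(2 + 15/2) = 19; numerator = -1(-2/17) + 1(1) = 19/17; a_2 = (19/17)/(19) = 1/17
  n = 3: D(3) = 3(3 + 15/2) = 63/2; numerator = -1(1/17) + 1(-2/17) = -3/17; a_3 = (-3/17)/(63/2) = -2/357
  n = 4: D(4) = 4(4 + 15/2) = 46; numerator = -1(-2/357) + 1(1/17) = 23/357; a_4 = (23/357)/(46) = 1/714
  n = 5: D(5) = 5(5 + 15/2) = 125/2; numerator = -1(1/714) + 1(-2/357) = -5/714; a_5 = (-5/714)/(125/2) = -1/8925
  n = 6: D(6) = 6(6 + 15/2) = 81; numerator = -1(-1/8925) + 1(1/714) = 9/5950; a_6 = (9/5950)/(81) = 1/53550

r = 9/2; a_0 = 1; a_1 = -2/17; a_2 = 1/17; a_3 = -2/357; a_4 = 1/714; a_5 = -1/8925; a_6 = 1/53550


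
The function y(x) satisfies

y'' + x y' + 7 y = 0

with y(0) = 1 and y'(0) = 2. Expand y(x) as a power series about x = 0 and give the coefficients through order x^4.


Ansatz: y(x) = sum_{n>=0} a_n x^n, so y'(x) = sum_{n>=1} n a_n x^(n-1) and y''(x) = sum_{n>=2} n(n-1) a_n x^(n-2).
Substitute into P(x) y'' + Q(x) y' + R(x) y = 0 with P(x) = 1, Q(x) = x, R(x) = 7, and match powers of x.
Initial conditions: a_0 = 1, a_1 = 2.
Setting the coefficient of each power of x to zero and solving order by order (substituting the coefficients already found):
  x^0: 2 a_2 + 7 a_0 = 0  ->  2 a_2 = -7 a_0 = -7  ->  a_2 = -7/2
  x^1: 6 a_3 + 8 a_1 = 0  ->  6 a_3 = -8 a_1 = -16  ->  a_3 = -8/3
  x^2: 12 a_4 + 9 a_2 = 0  ->  12 a_4 = -9 a_2 = 63/2  ->  a_4 = 21/8
Truncated series: y(x) = 1 + 2 x - (7/2) x^2 - (8/3) x^3 + (21/8) x^4 + O(x^5).

a_0 = 1; a_1 = 2; a_2 = -7/2; a_3 = -8/3; a_4 = 21/8


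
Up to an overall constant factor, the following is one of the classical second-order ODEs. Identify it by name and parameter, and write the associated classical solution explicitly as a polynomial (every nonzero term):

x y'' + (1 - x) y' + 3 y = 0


The equation is already in a standard form:  x y'' + (1 - x) y' + 3 y = 0.
This matches the Laguerre equation x y'' + (1 - x) y' + n y = 0 with n = 3; the polynomial solution is L_3(x).
With y = sum_k a_k x^k, matching x^k gives (k+1)k a_{k+1} + (k+1) a_{k+1} - k a_k + n a_k = 0, i.e. (k+1)^2 a_{k+1} = (k - n) a_k = (k - 3) a_k. The right side vanishes at k = 3, so the series terminates at degree 3.
Standard normalization L_n(0) = 1 gives a_0 = 1. Work upward with a_{k+1} = (k - 3) a_k / (k+1)^2:
  a_1 = (0 - 3)(1) / 1^2 = -3/1 = -3
  a_2 = (1 - 3)(-3) / 2^2 = 6/4 = 3/2
  a_3 = (2 - 3)(3/2) / 3^2 = (-3/2)/9 = -1/6
Hence L_3(x) = -x^3/6 + 3 x^2/2 - 3 x + 1.

L_3(x); series = -x^3/6 + 3 x^2/2 - 3 x + 1


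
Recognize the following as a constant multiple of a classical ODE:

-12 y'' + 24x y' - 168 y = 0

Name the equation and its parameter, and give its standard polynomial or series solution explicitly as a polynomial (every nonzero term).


All three coefficients share the factor -12; dividing through by -12 gives  y'' - 2x y' + 14 y = 0.
This matches the Hermite equation y'' - 2x y' + 2n y = 0 with 2n = 14, so n = 7; the polynomial solution is H_7(x).
With y = sum_k a_k x^k, matching x^k gives (k+2)(k+1) a_{k+2} = 2(k - n) a_k = 2(k - 7) a_k. The right side vanishes at k = 7, so the series with the parity of 7 terminates at degree 7.
Standard normalization: leading coefficient of H_n is 2^n, so a_7 = 2^7 = 128. Work downward with a_k = (k+1)(k+2) a_{k+2} / (2(k - n)):
  a_5 = (6)(7)(128) / (2(5 - 7)) = 5376/(-4) = -1344
  a_3 = (4)(5)(-1344) / (2(3 - 7)) = -26880/(-8) = 3360
  a_1 = (2)(3)(3360) / (2(1 - 7)) = 20160/(-12) = -1680
Hence H_7(x) = 128 x^7 - 1344 x^5 + 3360 x^3 - 1680 x.

H_7(x); series = 128 x^7 - 1344 x^5 + 3360 x^3 - 1680 x


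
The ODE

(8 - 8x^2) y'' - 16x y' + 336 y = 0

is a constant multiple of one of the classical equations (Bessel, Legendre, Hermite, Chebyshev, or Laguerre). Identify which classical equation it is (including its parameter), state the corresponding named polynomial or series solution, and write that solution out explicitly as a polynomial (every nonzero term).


All three coefficients share the factor 8; dividing through by 8 gives  (1 - x^2) y'' - 2x y' + 42 y = 0.
This matches the Legendre equation (1 - x^2) y'' - 2x y' + n(n+1) y = 0 (note the -2x y' term) with n(n+1) = 42, so n = 6; the polynomial solution is P_6(x).
With y = sum_k a_k x^k, matching x^k gives (k+2)(k+1) a_{k+2} = [k(k+1) - n(n+1)] a_k = (k - 6)(k + 7) a_k. The right side vanishes at k = 6, so the series with the parity of 6 terminates at degree 6.
Standard normalization (P_n(1) = 1): leading coefficient (2n)!/(2^n (n!)^2) = 479001600/(64*518400) = 231/16, so a_6 = 231/16. Work downward with a_k = (k+1)(k+2) a_{k+2} / ((k - 6)(k + 7)):
  a_4 = (5)(6)(231/16) / ((4 - 6)(4 + 7)) = (3465/8)/(-22) = -315/16
  a_2 = (3)(4)(-315/16) / ((2 - 6)(2 + 7)) = (-945/4)/(-36) = 105/16
  a_0 = (1)(2)(105/16) / ((0 - 6)(0 + 7)) = (105/8)/(-42) = -5/16
Hence P_6(x) = 231 x^6/16 - 315 x^4/16 + 105 x^2/16 - 5/16.

P_6(x); series = 231 x^6/16 - 315 x^4/16 + 105 x^2/16 - 5/16


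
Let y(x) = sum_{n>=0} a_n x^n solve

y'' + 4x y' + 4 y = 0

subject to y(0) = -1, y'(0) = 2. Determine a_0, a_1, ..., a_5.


Ansatz: y(x) = sum_{n>=0} a_n x^n, so y'(x) = sum_{n>=1} n a_n x^(n-1) and y''(x) = sum_{n>=2} n(n-1) a_n x^(n-2).
Substitute into P(x) y'' + Q(x) y' + R(x) y = 0 with P(x) = 1, Q(x) = 4x, R(x) = 4, and match powers of x.
Initial conditions: a_0 = -1, a_1 = 2.
Setting the coefficient of each power of x to zero and solving order by order (substituting the coefficients already found):
  x^0: 2 a_2 + 4 a_0 = 0  ->  2 a_2 = -4 a_0 = 4  ->  a_2 = 2
  x^1: 6 a_3 + 8 a_1 = 0  ->  6 a_3 = -8 a_1 = -16  ->  a_3 = -8/3
  x^2: 12 a_4 + 12 a_2 = 0  ->  12 a_4 = -12 a_2 = -24  ->  a_4 = -2
  x^3: 20 a_5 + 16 a_3 = 0  ->  20 a_5 = -16 a_3 = 128/3  ->  a_5 = 32/15
Truncated series: y(x) = -1 + 2 x + 2 x^2 - (8/3) x^3 - 2 x^4 + (32/15) x^5 + O(x^6).

a_0 = -1; a_1 = 2; a_2 = 2; a_3 = -8/3; a_4 = -2; a_5 = 32/15


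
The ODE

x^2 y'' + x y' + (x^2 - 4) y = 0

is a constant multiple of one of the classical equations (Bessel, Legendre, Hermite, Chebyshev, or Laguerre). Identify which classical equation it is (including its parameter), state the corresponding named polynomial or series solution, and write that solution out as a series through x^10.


The equation is already in a standard form:  x^2 y'' + x y' + (x^2 - 4) y = 0.
This matches the Bessel equation x^2 y'' + x y' + (x^2 - nu^2) y = 0 with nu^2 = 4, so nu = 2; the solution bounded at x = 0 is J_2(x).
Frobenius at x = 0: indicial roots ±nu; for r = nu the recurrence k(k + 2nu) c_k = -c_{k-2} gives the standard series J_nu(x) = sum_{k>=0} (-1)^k / (k! (k+nu)!) (x/2)^(2k+nu). Evaluate the first 5 terms:
  k = 0: (-1)^0 / (0! * 2! * 2^2) x^2 = 1/(1*2*4) x^2 = (1/8) x^2
  k = 1: (-1)^1 / (1! * 3! * 2^4) x^4 = -1/(1*6*16) x^4 = (-1/96) x^4
  k = 2: (-1)^2 / (2! * 4! * 2^6) x^6 = 1/(2*24*64) x^6 = (1/3072) x^6
  k = 3: (-1)^3 / (3! * 5! * 2^8) x^8 = -1/(6*120*256) x^8 = (-1/184320) x^8
  k = 4: (-1)^4 / (4! * 6! * 2^10) x^10 = 1/(24*720*1024) x^10 = (1/17694720) x^10
Hence J_2(x) = x^10/17694720 - x^8/184320 + x^6/3072 - x^4/96 + x^2/8 + ....

J_2(x); series = x^10/17694720 - x^8/184320 + x^6/3072 - x^4/96 + x^2/8


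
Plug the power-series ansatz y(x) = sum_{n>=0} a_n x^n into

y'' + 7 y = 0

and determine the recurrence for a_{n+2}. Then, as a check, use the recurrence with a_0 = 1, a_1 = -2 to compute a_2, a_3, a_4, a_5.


Substitute y = sum_n a_n x^n into y'' + (const) y = 0.
y''(x) = sum_{n>=0} (n+2)(n+1) a_{n+2} x^n.
The ODE becomes sum_n [(n+2)(n+1) a_{n+2} + 7 a_n] x^n = 0.
Setting each coefficient to zero gives the recurrence:
  (n+2)(n+1) a_{n+2} + 7 a_n = 0,
  a_{n+2} = -7 / ((n+1)(n+2)) a_n.

Check with a_0 = 1, a_1 = -2 (apply the recurrence for n = 0, 1, 2, 3): a_0 = 1, a_1 = -2, a_2 = -7/2, a_3 = 7/3, a_4 = 49/24, a_5 = -49/60.

a_{n+2} = -7/((n+1)(n+2)) * a_n; check: a_0 = 1, a_1 = -2, a_2 = -7/2, a_3 = 7/3, a_4 = 49/24, a_5 = -49/60


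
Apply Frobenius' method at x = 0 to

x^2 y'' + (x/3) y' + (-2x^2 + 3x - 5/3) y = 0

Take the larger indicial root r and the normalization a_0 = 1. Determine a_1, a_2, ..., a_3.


Write in Frobenius form y'' + (p(x)/x) y' + (q(x)/x^2) y = 0:
  p(x) = 1/3,  q(x) = -2x^2 + 3x - 5/3.
Indicial equation: r(r-1) + (1/3) r + (-5/3) = 0 -> roots r_1 = 5/3, r_2 = -1.
Take r = r_1 = 5/3. Let y(x) = x^r sum_{n>=0} a_n x^n with a_0 = 1.
Substitute y = x^r sum a_n x^n and match x^{r+n}. The recurrence is
  D(n) a_n + 3 a_{n-1} - 2 a_{n-2} = 0,  where D(n) = (r+n)(r+n-1) + (1/3)(r+n) + (-5/3).
  a_n = [-3 a_{n-1} + 2 a_{n-2}] / D(n).
Since the indicial polynomial factors as (r - r_1)(r - r_2), D(n) = (r_1 + n - r_1)(r_1 + n - r_2) = n(n + 8/3).
Evaluating step by step (a_0 = 1):
  n = 1: D(1) = 1(1 + 8/3) = 11/3; numerator = -3(1) = -3; a_1 = (-3)/(11/3) = -9/11
  n = 2: D(2) = 2(2 + 8/3) = 28/3; numerator = -3(-9/11) + 2(1) = 49/11; a_2 = (49/11)/(28/3) = 21/44
  n = 3: D(3) = 3(3 + 8/3) = 17; numerator = -3(21/44) + 2(-9/11) = -135/44; a_3 = (-135/44)/(17) = -135/748

r = 5/3; a_0 = 1; a_1 = -9/11; a_2 = 21/44; a_3 = -135/748


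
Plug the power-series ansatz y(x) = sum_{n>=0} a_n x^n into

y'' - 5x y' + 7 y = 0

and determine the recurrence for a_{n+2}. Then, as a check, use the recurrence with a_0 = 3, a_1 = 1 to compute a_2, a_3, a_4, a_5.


Substitute y = sum_n a_n x^n.
y''(x) has coefficient (n+2)(n+1) a_{n+2} at x^n;
-5 x y'(x) has coefficient -5 n a_n at x^n (shift);
7 y(x) has coefficient 7 a_n at x^n.
Matching x^n: (n+2)(n+1) a_{n+2} + (-5n + 7) a_n = 0.
Thus a_{n+2} = (5n - 7) / ((n+1)(n+2)) * a_n.

Check with a_0 = 3, a_1 = 1 (apply the recurrence for n = 0, 1, 2, 3): a_0 = 3, a_1 = 1, a_2 = -21/2, a_3 = -1/3, a_4 = -21/8, a_5 = -2/15.

a_(n+2) = (5n - 7) / ((n+1)(n+2)) * a_n; check: a_0 = 3, a_1 = 1, a_2 = -21/2, a_3 = -1/3, a_4 = -21/8, a_5 = -2/15


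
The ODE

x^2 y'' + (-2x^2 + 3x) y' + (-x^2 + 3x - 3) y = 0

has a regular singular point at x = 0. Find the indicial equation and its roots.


Divide by x^2 to reach normal form y'' + P_1(x) y' + P_2(x) y = 0 with P_1(x) = -2 + 3/x and P_2(x) = -1 + 3/x - 3/x^2.
x = 0 is a singular point because the y'-coefficient -2 + 3/x has a pole at x = 0 and the y-coefficient -1 + 3/x - 3/x^2 has a pole at x = 0.
It is a regular singular point because x P_1(x) = p(x) = 3 - 2x and x^2 P_2(x) = q(x) = -x^2 + 3x - 3 are polynomials, hence analytic at x = 0.
p(0) = 3,  q(0) = -3.
Indicial equation: r(r-1) + p(0) r + q(0) = 0, i.e. r^2 + (p(0) - 1) r + q(0) = 0, i.e. r^2 + 2 r - 3 = 0.
Discriminant: (2)^2 - 4(-3) = 16, so r = (-2 ± 4)/2.
Solving: r_1 = 1, r_2 = -3.

indicial: r^2 + 2 r - 3 = 0; roots r_1 = 1, r_2 = -3


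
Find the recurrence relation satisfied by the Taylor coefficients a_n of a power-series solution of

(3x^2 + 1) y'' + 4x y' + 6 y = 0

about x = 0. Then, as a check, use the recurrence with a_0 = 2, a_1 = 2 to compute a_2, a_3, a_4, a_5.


Substitute y = sum_n a_n x^n.
(1 + 3 x^2) y'' contributes (n+2)(n+1) a_{n+2} + 3 n(n-1) a_n at x^n.
4 x y'(x) contributes 4 n a_n at x^n.
6 y(x) contributes 6 a_n at x^n.
Matching x^n: (n+2)(n+1) a_{n+2} + (3 n(n-1) + 4 n + 6) a_n = 0.
Thus a_{n+2} = (-3 n(n-1) - 4 n - 6) / ((n+1)(n+2)) * a_n.

Check with a_0 = 2, a_1 = 2 (apply the recurrence for n = 0, 1, 2, 3): a_0 = 2, a_1 = 2, a_2 = -6, a_3 = -10/3, a_4 = 10, a_5 = 6.

a_(n+2) = (-3 n(n-1) - 4 n - 6) / ((n+1)(n+2)) * a_n; check: a_0 = 2, a_1 = 2, a_2 = -6, a_3 = -10/3, a_4 = 10, a_5 = 6


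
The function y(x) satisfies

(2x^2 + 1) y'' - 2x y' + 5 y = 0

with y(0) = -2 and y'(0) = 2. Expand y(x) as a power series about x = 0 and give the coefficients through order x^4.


Ansatz: y(x) = sum_{n>=0} a_n x^n, so y'(x) = sum_{n>=1} n a_n x^(n-1) and y''(x) = sum_{n>=2} n(n-1) a_n x^(n-2).
Substitute into P(x) y'' + Q(x) y' + R(x) y = 0 with P(x) = 2x^2 + 1, Q(x) = -2x, R(x) = 5, and match powers of x.
Initial conditions: a_0 = -2, a_1 = 2.
Setting the coefficient of each power of x to zero and solving order by order (substituting the coefficients already found):
  x^0: 2 a_2 + 5 a_0 = 0  ->  2 a_2 = -5 a_0 = 10  ->  a_2 = 5
  x^1: 6 a_3 + 3 a_1 = 0  ->  6 a_3 = -3 a_1 = -6  ->  a_3 = -1
  x^2: 12 a_4 + 5 a_2 = 0  ->  12 a_4 = -5 a_2 = -25  ->  a_4 = -25/12
Truncated series: y(x) = -2 + 2 x + 5 x^2 - x^3 - (25/12) x^4 + O(x^5).

a_0 = -2; a_1 = 2; a_2 = 5; a_3 = -1; a_4 = -25/12


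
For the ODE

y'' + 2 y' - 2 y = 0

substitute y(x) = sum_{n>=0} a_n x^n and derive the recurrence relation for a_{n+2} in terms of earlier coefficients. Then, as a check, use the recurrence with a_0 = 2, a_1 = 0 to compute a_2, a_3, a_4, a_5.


Substitute y = sum_n a_n x^n.
y''(x) has coefficient (n+2)(n+1) a_{n+2} at x^n;
2 y'(x) has coefficient 2 (n+1) a_{n+1} at x^n;
-2 y(x) has coefficient -2 a_n at x^n.
Matching x^n: (n+2)(n+1) a_{n+2} + 2 (n+1) a_{n+1} - 2 a_n = 0.
Thus a_{n+2} = [-2 (n+1) a_{n+1} + 2 a_n] / ((n+1)(n+2)).

Check with a_0 = 2, a_1 = 0 (apply the recurrence for n = 0, 1, 2, 3): a_0 = 2, a_1 = 0, a_2 = 2, a_3 = -4/3, a_4 = 1, a_5 = -8/15.

a_(n+2) = [-2 (n+1) a_(n+1) + 2 a_n] / ((n+1)(n+2)); check: a_0 = 2, a_1 = 0, a_2 = 2, a_3 = -4/3, a_4 = 1, a_5 = -8/15


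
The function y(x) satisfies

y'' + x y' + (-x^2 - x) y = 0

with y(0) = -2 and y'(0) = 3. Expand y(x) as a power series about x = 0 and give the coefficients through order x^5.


Ansatz: y(x) = sum_{n>=0} a_n x^n, so y'(x) = sum_{n>=1} n a_n x^(n-1) and y''(x) = sum_{n>=2} n(n-1) a_n x^(n-2).
Substitute into P(x) y'' + Q(x) y' + R(x) y = 0 with P(x) = 1, Q(x) = x, R(x) = -x^2 - x, and match powers of x.
Initial conditions: a_0 = -2, a_1 = 3.
Setting the coefficient of each power of x to zero and solving order by order (substituting the coefficients already found):
  x^0: 2 a_2 = 0  ->  a_2 = 0
  x^1: 6 a_3 + a_1 - a_0 = 0  ->  6 a_3 = -a_1 + a_0 = -5  ->  a_3 = -5/6
  x^2: 12 a_4 + 2 a_2 - a_1 - a_0 = 0  ->  12 a_4 = -2 a_2 + a_1 + a_0 = 1  ->  a_4 = 1/12
  x^3: 20 a_5 + 3 a_3 - a_2 - a_1 = 0  ->  20 a_5 = -3 a_3 + a_2 + a_1 = 11/2  ->  a_5 = 11/40
Truncated series: y(x) = -2 + 3 x - (5/6) x^3 + (1/12) x^4 + (11/40) x^5 + O(x^6).

a_0 = -2; a_1 = 3; a_2 = 0; a_3 = -5/6; a_4 = 1/12; a_5 = 11/40


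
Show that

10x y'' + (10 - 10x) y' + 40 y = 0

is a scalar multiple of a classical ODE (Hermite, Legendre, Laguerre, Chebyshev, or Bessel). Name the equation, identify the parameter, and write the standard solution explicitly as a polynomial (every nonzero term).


All three coefficients share the factor 10; dividing through by 10 gives  x y'' + (1 - x) y' + 4 y = 0.
This matches the Laguerre equation x y'' + (1 - x) y' + n y = 0 with n = 4; the polynomial solution is L_4(x).
With y = sum_k a_k x^k, matching x^k gives (k+1)k a_{k+1} + (k+1) a_{k+1} - k a_k + n a_k = 0, i.e. (k+1)^2 a_{k+1} = (k - n) a_k = (k - 4) a_k. The right side vanishes at k = 4, so the series terminates at degree 4.
Standard normalization L_n(0) = 1 gives a_0 = 1. Work upward with a_{k+1} = (k - 4) a_k / (k+1)^2:
  a_1 = (0 - 4)(1) / 1^2 = -4/1 = -4
  a_2 = (1 - 4)(-4) / 2^2 = 12/4 = 3
  a_3 = (2 - 4)(3) / 3^2 = -6/9 = -2/3
  a_4 = (3 - 4)(-2/3) / 4^2 = (2/3)/16 = 1/24
Hence L_4(x) = x^4/24 - 2 x^3/3 + 3 x^2 - 4 x + 1.

L_4(x); series = x^4/24 - 2 x^3/3 + 3 x^2 - 4 x + 1


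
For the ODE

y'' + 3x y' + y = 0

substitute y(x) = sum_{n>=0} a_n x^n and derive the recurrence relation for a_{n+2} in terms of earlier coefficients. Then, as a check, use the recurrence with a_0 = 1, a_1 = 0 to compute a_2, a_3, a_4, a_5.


Substitute y = sum_n a_n x^n.
y''(x) has coefficient (n+2)(n+1) a_{n+2} at x^n;
3 x y'(x) has coefficient 3 n a_n at x^n (shift);
y(x) has coefficient 1 a_n at x^n.
Matching x^n: (n+2)(n+1) a_{n+2} + (3n + 1) a_n = 0.
Thus a_{n+2} = (-3n - 1) / ((n+1)(n+2)) * a_n.

Check with a_0 = 1, a_1 = 0 (apply the recurrence for n = 0, 1, 2, 3): a_0 = 1, a_1 = 0, a_2 = -1/2, a_3 = 0, a_4 = 7/24, a_5 = 0.

a_(n+2) = (-3n - 1) / ((n+1)(n+2)) * a_n; check: a_0 = 1, a_1 = 0, a_2 = -1/2, a_3 = 0, a_4 = 7/24, a_5 = 0


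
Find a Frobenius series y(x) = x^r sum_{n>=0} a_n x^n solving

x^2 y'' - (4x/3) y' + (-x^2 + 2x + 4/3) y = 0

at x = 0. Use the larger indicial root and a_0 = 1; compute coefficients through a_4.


Write in Frobenius form y'' + (p(x)/x) y' + (q(x)/x^2) y = 0:
  p(x) = -4/3,  q(x) = -x^2 + 2x + 4/3.
Indicial equation: r(r-1) + (-4/3) r + (4/3) = 0 -> roots r_1 = 4/3, r_2 = 1.
Take r = r_1 = 4/3. Let y(x) = x^r sum_{n>=0} a_n x^n with a_0 = 1.
Substitute y = x^r sum a_n x^n and match x^{r+n}. The recurrence is
  D(n) a_n + 2 a_{n-1} - 1 a_{n-2} = 0,  where D(n) = (r+n)(r+n-1) + (-4/3)(r+n) + (4/3).
  a_n = [-2 a_{n-1} + 1 a_{n-2}] / D(n).
Since the indicial polynomial factors as (r - r_1)(r - r_2), D(n) = (r_1 + n - r_1)(r_1 + n - r_2) = n(n + 1/3).
Evaluating step by step (a_0 = 1):
  n = 1: D(1) = 1(1 + 1/3) = 4/3; numerator = -2(1) = -2; a_1 = (-2)/(4/3) = -3/2
  n = 2: D(2) = 2(2 + 1/3) = 14/3; numerator = -2(-3/2) + 1(1) = 4; a_2 = (4)/(14/3) = 6/7
  n = 3: D(3) = 3(3 + 1/3) = 10; numerator = -2(6/7) + 1(-3/2) = -45/14; a_3 = (-45/14)/(10) = -9/28
  n = 4: D(4) = 4(4 + 1/3) = 52/3; numerator = -2(-9/28) + 1(6/7) = 3/2; a_4 = (3/2)/(52/3) = 9/104

r = 4/3; a_0 = 1; a_1 = -3/2; a_2 = 6/7; a_3 = -9/28; a_4 = 9/104


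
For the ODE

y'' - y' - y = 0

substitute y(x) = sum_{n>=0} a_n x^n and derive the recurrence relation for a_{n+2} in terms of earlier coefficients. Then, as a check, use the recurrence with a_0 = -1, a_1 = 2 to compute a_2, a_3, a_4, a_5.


Substitute y = sum_n a_n x^n.
y''(x) has coefficient (n+2)(n+1) a_{n+2} at x^n;
-y'(x) has coefficient -(n+1) a_{n+1} at x^n;
-y(x) has coefficient -1 a_n at x^n.
Matching x^n: (n+2)(n+1) a_{n+2} - (n+1) a_{n+1} - 1 a_n = 0.
Thus a_{n+2} = [(n+1) a_{n+1} + 1 a_n] / ((n+1)(n+2)).

Check with a_0 = -1, a_1 = 2 (apply the recurrence for n = 0, 1, 2, 3): a_0 = -1, a_1 = 2, a_2 = 1/2, a_3 = 1/2, a_4 = 1/6, a_5 = 7/120.

a_(n+2) = [(n+1) a_(n+1) + 1 a_n] / ((n+1)(n+2)); check: a_0 = -1, a_1 = 2, a_2 = 1/2, a_3 = 1/2, a_4 = 1/6, a_5 = 7/120


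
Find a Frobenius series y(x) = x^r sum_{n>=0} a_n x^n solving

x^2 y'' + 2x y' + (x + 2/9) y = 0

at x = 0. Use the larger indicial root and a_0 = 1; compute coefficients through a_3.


Write in Frobenius form y'' + (p(x)/x) y' + (q(x)/x^2) y = 0:
  p(x) = 2,  q(x) = x + 2/9.
Indicial equation: r(r-1) + (2) r + (2/9) = 0 -> roots r_1 = -1/3, r_2 = -2/3.
Take r = r_1 = -1/3. Let y(x) = x^r sum_{n>=0} a_n x^n with a_0 = 1.
Substitute y = x^r sum a_n x^n and match x^{r+n}. The recurrence is
  D(n) a_n + 1 a_{n-1} = 0,  where D(n) = (r+n)(r+n-1) + (2)(r+n) + (2/9).
  a_n = -1 / D(n) * a_{n-1}.
Since the indicial polynomial factors as (r - r_1)(r - r_2), D(n) = (r_1 + n - r_1)(r_1 + n - r_2) = n(n + 1/3).
Evaluating step by step (a_0 = 1):
  n = 1: D(1) = 1(1 + 1/3) = 4/3; numerator = -1(1) = -1; a_1 = (-1)/(4/3) = -3/4
  n = 2: D(2) = 2(2 + 1/3) = 14/3; numerator = -1(-3/4) = 3/4; a_2 = (3/4)/(14/3) = 9/56
  n = 3: D(3) = 3(3 + 1/3) = 10; numerator = -1(9/56) = -9/56; a_3 = (-9/56)/(10) = -9/560

r = -1/3; a_0 = 1; a_1 = -3/4; a_2 = 9/56; a_3 = -9/560


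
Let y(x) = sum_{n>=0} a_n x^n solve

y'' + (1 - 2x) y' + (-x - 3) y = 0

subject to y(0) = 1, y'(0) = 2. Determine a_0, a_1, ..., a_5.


Ansatz: y(x) = sum_{n>=0} a_n x^n, so y'(x) = sum_{n>=1} n a_n x^(n-1) and y''(x) = sum_{n>=2} n(n-1) a_n x^(n-2).
Substitute into P(x) y'' + Q(x) y' + R(x) y = 0 with P(x) = 1, Q(x) = 1 - 2x, R(x) = -x - 3, and match powers of x.
Initial conditions: a_0 = 1, a_1 = 2.
Setting the coefficient of each power of x to zero and solving order by order (substituting the coefficients already found):
  x^0: 2 a_2 + a_1 - 3 a_0 = 0  ->  2 a_2 = -a_1 + 3 a_0 = 1  ->  a_2 = 1/2
  x^1: 6 a_3 + 2 a_2 - 5 a_1 - a_0 = 0  ->  6 a_3 = -2 a_2 + 5 a_1 + a_0 = 10  ->  a_3 = 5/3
  x^2: 12 a_4 + 3 a_3 - 7 a_2 - a_1 = 0  ->  12 a_4 = -3 a_3 + 7 a_2 + a_1 = 1/2  ->  a_4 = 1/24
  x^3: 20 a_5 + 4 a_4 - 9 a_3 - a_2 = 0  ->  20 a_5 = -4 a_4 + 9 a_3 + a_2 = 46/3  ->  a_5 = 23/30
Truncated series: y(x) = 1 + 2 x + (1/2) x^2 + (5/3) x^3 + (1/24) x^4 + (23/30) x^5 + O(x^6).

a_0 = 1; a_1 = 2; a_2 = 1/2; a_3 = 5/3; a_4 = 1/24; a_5 = 23/30


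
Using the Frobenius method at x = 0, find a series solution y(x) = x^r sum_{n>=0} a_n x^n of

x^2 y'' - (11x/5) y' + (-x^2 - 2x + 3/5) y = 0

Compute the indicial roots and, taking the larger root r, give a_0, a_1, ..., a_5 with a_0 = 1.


Write in Frobenius form y'' + (p(x)/x) y' + (q(x)/x^2) y = 0:
  p(x) = -11/5,  q(x) = -x^2 - 2x + 3/5.
Indicial equation: r(r-1) + (-11/5) r + (3/5) = 0 -> roots r_1 = 3, r_2 = 1/5.
Take r = r_1 = 3. Let y(x) = x^r sum_{n>=0} a_n x^n with a_0 = 1.
Substitute y = x^r sum a_n x^n and match x^{r+n}. The recurrence is
  D(n) a_n - 2 a_{n-1} - 1 a_{n-2} = 0,  where D(n) = (r+n)(r+n-1) + (-11/5)(r+n) + (3/5).
  a_n = [2 a_{n-1} + 1 a_{n-2}] / D(n).
Since the indicial polynomial factors as (r - r_1)(r - r_2), D(n) = (r_1 + n - r_1)(r_1 + n - r_2) = n(n + 14/5).
Evaluating step by step (a_0 = 1):
  n = 1: D(1) = 1(1 + 14/5) = 19/5; numerator = 2(1) = 2; a_1 = (2)/(19/5) = 10/19
  n = 2: D(2) = 2(2 + 14/5) = 48/5; numerator = 2(10/19) + 1(1) = 39/19; a_2 = (39/19)/(48/5) = 65/304
  n = 3: D(3) = 3(3 + 14/5) = 87/5; numerator = 2(65/304) + 1(10/19) = 145/152; a_3 = (145/152)/(87/5) = 25/456
  n = 4: D(4) = 4(4 + 14/5) = 136/5; numerator = 2(25/456) + 1(65/304) = 295/912; a_4 = (295/912)/(136/5) = 1475/124032
  n = 5: D(5) = 5(5 + 14/5) = 39; numerator = 2(1475/124032) + 1(25/456) = 1625/20672; a_5 = (1625/20672)/(39) = 125/62016

r = 3; a_0 = 1; a_1 = 10/19; a_2 = 65/304; a_3 = 25/456; a_4 = 1475/124032; a_5 = 125/62016


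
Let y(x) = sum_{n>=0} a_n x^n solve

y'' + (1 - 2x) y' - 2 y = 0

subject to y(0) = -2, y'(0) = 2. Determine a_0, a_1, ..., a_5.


Ansatz: y(x) = sum_{n>=0} a_n x^n, so y'(x) = sum_{n>=1} n a_n x^(n-1) and y''(x) = sum_{n>=2} n(n-1) a_n x^(n-2).
Substitute into P(x) y'' + Q(x) y' + R(x) y = 0 with P(x) = 1, Q(x) = 1 - 2x, R(x) = -2, and match powers of x.
Initial conditions: a_0 = -2, a_1 = 2.
Setting the coefficient of each power of x to zero and solving order by order (substituting the coefficients already found):
  x^0: 2 a_2 + a_1 - 2 a_0 = 0  ->  2 a_2 = -a_1 + 2 a_0 = -6  ->  a_2 = -3
  x^1: 6 a_3 + 2 a_2 - 4 a_1 = 0  ->  6 a_3 = -2 a_2 + 4 a_1 = 14  ->  a_3 = 7/3
  x^2: 12 a_4 + 3 a_3 - 6 a_2 = 0  ->  12 a_4 = -3 a_3 + 6 a_2 = -25  ->  a_4 = -25/12
  x^3: 20 a_5 + 4 a_4 - 8 a_3 = 0  ->  20 a_5 = -4 a_4 + 8 a_3 = 27  ->  a_5 = 27/20
Truncated series: y(x) = -2 + 2 x - 3 x^2 + (7/3) x^3 - (25/12) x^4 + (27/20) x^5 + O(x^6).

a_0 = -2; a_1 = 2; a_2 = -3; a_3 = 7/3; a_4 = -25/12; a_5 = 27/20


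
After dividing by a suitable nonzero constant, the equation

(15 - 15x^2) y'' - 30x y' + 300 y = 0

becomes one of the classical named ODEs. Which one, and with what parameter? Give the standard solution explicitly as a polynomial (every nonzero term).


All three coefficients share the factor 15; dividing through by 15 gives  (1 - x^2) y'' - 2x y' + 20 y = 0.
This matches the Legendre equation (1 - x^2) y'' - 2x y' + n(n+1) y = 0 (note the -2x y' term) with n(n+1) = 20, so n = 4; the polynomial solution is P_4(x).
With y = sum_k a_k x^k, matching x^k gives (k+2)(k+1) a_{k+2} = [k(k+1) - n(n+1)] a_k = (k - 4)(k + 5) a_k. The right side vanishes at k = 4, so the series with the parity of 4 terminates at degree 4.
Standard normalization (P_n(1) = 1): leading coefficient (2n)!/(2^n (n!)^2) = 40320/(16*576) = 35/8, so a_4 = 35/8. Work downward with a_k = (k+1)(k+2) a_{k+2} / ((k - 4)(k + 5)):
  a_2 = (3)(4)(35/8) / ((2 - 4)(2 + 5)) = (105/2)/(-14) = -15/4
  a_0 = (1)(2)(-15/4) / ((0 - 4)(0 + 5)) = (-15/2)/(-20) = 3/8
Hence P_4(x) = 35 x^4/8 - 15 x^2/4 + 3/8.

P_4(x); series = 35 x^4/8 - 15 x^2/4 + 3/8


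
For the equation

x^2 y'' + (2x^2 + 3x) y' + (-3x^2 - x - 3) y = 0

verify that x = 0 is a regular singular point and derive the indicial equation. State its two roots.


Divide by x^2 to reach normal form y'' + P_1(x) y' + P_2(x) y = 0 with P_1(x) = 2 + 3/x and P_2(x) = -3 - 1/x - 3/x^2.
x = 0 is a singular point because the y'-coefficient 2 + 3/x has a pole at x = 0 and the y-coefficient -3 - 1/x - 3/x^2 has a pole at x = 0.
It is a regular singular point because x P_1(x) = p(x) = 2x + 3 and x^2 P_2(x) = q(x) = -3x^2 - x - 3 are polynomials, hence analytic at x = 0.
p(0) = 3,  q(0) = -3.
Indicial equation: r(r-1) + p(0) r + q(0) = 0, i.e. r^2 + (p(0) - 1) r + q(0) = 0, i.e. r^2 + 2 r - 3 = 0.
Discriminant: (2)^2 - 4(-3) = 16, so r = (-2 ± 4)/2.
Solving: r_1 = 1, r_2 = -3.

indicial: r^2 + 2 r - 3 = 0; roots r_1 = 1, r_2 = -3


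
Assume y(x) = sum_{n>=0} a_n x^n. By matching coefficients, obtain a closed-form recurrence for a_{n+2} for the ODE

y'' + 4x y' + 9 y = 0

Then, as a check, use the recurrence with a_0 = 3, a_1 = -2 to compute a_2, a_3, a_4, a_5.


Substitute y = sum_n a_n x^n.
y''(x) has coefficient (n+2)(n+1) a_{n+2} at x^n;
4 x y'(x) has coefficient 4 n a_n at x^n (shift);
9 y(x) has coefficient 9 a_n at x^n.
Matching x^n: (n+2)(n+1) a_{n+2} + (4n + 9) a_n = 0.
Thus a_{n+2} = (-4n - 9) / ((n+1)(n+2)) * a_n.

Check with a_0 = 3, a_1 = -2 (apply the recurrence for n = 0, 1, 2, 3): a_0 = 3, a_1 = -2, a_2 = -27/2, a_3 = 13/3, a_4 = 153/8, a_5 = -91/20.

a_(n+2) = (-4n - 9) / ((n+1)(n+2)) * a_n; check: a_0 = 3, a_1 = -2, a_2 = -27/2, a_3 = 13/3, a_4 = 153/8, a_5 = -91/20


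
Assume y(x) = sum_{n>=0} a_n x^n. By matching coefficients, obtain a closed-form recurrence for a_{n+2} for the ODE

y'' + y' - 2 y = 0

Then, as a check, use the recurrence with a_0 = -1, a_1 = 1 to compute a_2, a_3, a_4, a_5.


Substitute y = sum_n a_n x^n.
y''(x) has coefficient (n+2)(n+1) a_{n+2} at x^n;
y'(x) has coefficient (n+1) a_{n+1} at x^n;
-2 y(x) has coefficient -2 a_n at x^n.
Matching x^n: (n+2)(n+1) a_{n+2} + (n+1) a_{n+1} - 2 a_n = 0.
Thus a_{n+2} = [-(n+1) a_{n+1} + 2 a_n] / ((n+1)(n+2)).

Check with a_0 = -1, a_1 = 1 (apply the recurrence for n = 0, 1, 2, 3): a_0 = -1, a_1 = 1, a_2 = -3/2, a_3 = 5/6, a_4 = -11/24, a_5 = 7/40.

a_(n+2) = [-(n+1) a_(n+1) + 2 a_n] / ((n+1)(n+2)); check: a_0 = -1, a_1 = 1, a_2 = -3/2, a_3 = 5/6, a_4 = -11/24, a_5 = 7/40


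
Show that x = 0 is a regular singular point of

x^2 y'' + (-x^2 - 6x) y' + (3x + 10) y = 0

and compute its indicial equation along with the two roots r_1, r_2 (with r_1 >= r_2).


Divide by x^2 to reach normal form y'' + P_1(x) y' + P_2(x) y = 0 with P_1(x) = -1 - 6/x and P_2(x) = 3/x + 10/x^2.
x = 0 is a singular point because the y'-coefficient -1 - 6/x has a pole at x = 0 and the y-coefficient 3/x + 10/x^2 has a pole at x = 0.
It is a regular singular point because x P_1(x) = p(x) = -x - 6 and x^2 P_2(x) = q(x) = 3x + 10 are polynomials, hence analytic at x = 0.
p(0) = -6,  q(0) = 10.
Indicial equation: r(r-1) + p(0) r + q(0) = 0, i.e. r^2 + (p(0) - 1) r + q(0) = 0, i.e. r^2 - 7 r + 10 = 0.
Discriminant: (-7)^2 - 4(10) = 9, so r = (7 ± 3)/2.
Solving: r_1 = 5, r_2 = 2.

indicial: r^2 - 7 r + 10 = 0; roots r_1 = 5, r_2 = 2


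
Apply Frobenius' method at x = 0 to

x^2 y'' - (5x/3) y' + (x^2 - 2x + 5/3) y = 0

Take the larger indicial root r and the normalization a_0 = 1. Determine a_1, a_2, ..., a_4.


Write in Frobenius form y'' + (p(x)/x) y' + (q(x)/x^2) y = 0:
  p(x) = -5/3,  q(x) = x^2 - 2x + 5/3.
Indicial equation: r(r-1) + (-5/3) r + (5/3) = 0 -> roots r_1 = 5/3, r_2 = 1.
Take r = r_1 = 5/3. Let y(x) = x^r sum_{n>=0} a_n x^n with a_0 = 1.
Substitute y = x^r sum a_n x^n and match x^{r+n}. The recurrence is
  D(n) a_n - 2 a_{n-1} + 1 a_{n-2} = 0,  where D(n) = (r+n)(r+n-1) + (-5/3)(r+n) + (5/3).
  a_n = [2 a_{n-1} - 1 a_{n-2}] / D(n).
Since the indicial polynomial factors as (r - r_1)(r - r_2), D(n) = (r_1 + n - r_1)(r_1 + n - r_2) = n(n + 2/3).
Evaluating step by step (a_0 = 1):
  n = 1: D(1) = 1(1 + 2/3) = 5/3; numerator = 2(1) = 2; a_1 = (2)/(5/3) = 6/5
  n = 2: D(2) = 2(2 + 2/3) = 16/3; numerator = 2(6/5) - 1(1) = 7/5; a_2 = (7/5)/(16/3) = 21/80
  n = 3: D(3) = 3(3 + 2/3) = 11; numerator = 2(21/80) - 1(6/5) = -27/40; a_3 = (-27/40)/(11) = -27/440
  n = 4: D(4) = 4(4 + 2/3) = 56/3; numerator = 2(-27/440) - 1(21/80) = -339/880; a_4 = (-339/880)/(56/3) = -1017/49280

r = 5/3; a_0 = 1; a_1 = 6/5; a_2 = 21/80; a_3 = -27/440; a_4 = -1017/49280


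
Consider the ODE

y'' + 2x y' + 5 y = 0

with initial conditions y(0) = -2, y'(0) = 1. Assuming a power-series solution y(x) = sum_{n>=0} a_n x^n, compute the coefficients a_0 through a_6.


Ansatz: y(x) = sum_{n>=0} a_n x^n, so y'(x) = sum_{n>=1} n a_n x^(n-1) and y''(x) = sum_{n>=2} n(n-1) a_n x^(n-2).
Substitute into P(x) y'' + Q(x) y' + R(x) y = 0 with P(x) = 1, Q(x) = 2x, R(x) = 5, and match powers of x.
Initial conditions: a_0 = -2, a_1 = 1.
Setting the coefficient of each power of x to zero and solving order by order (substituting the coefficients already found):
  x^0: 2 a_2 + 5 a_0 = 0  ->  2 a_2 = -5 a_0 = 10  ->  a_2 = 5
  x^1: 6 a_3 + 7 a_1 = 0  ->  6 a_3 = -7 a_1 = -7  ->  a_3 = -7/6
  x^2: 12 a_4 + 9 a_2 = 0  ->  12 a_4 = -9 a_2 = -45  ->  a_4 = -15/4
  x^3: 20 a_5 + 11 a_3 = 0  ->  20 a_5 = -11 a_3 = 77/6  ->  a_5 = 77/120
  x^4: 30 a_6 + 13 a_4 = 0  ->  30 a_6 = -13 a_4 = 195/4  ->  a_6 = 13/8
Truncated series: y(x) = -2 + x + 5 x^2 - (7/6) x^3 - (15/4) x^4 + (77/120) x^5 + (13/8) x^6 + O(x^7).

a_0 = -2; a_1 = 1; a_2 = 5; a_3 = -7/6; a_4 = -15/4; a_5 = 77/120; a_6 = 13/8


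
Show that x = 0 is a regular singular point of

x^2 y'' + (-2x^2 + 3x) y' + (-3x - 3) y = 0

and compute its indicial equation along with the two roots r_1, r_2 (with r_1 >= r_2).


Divide by x^2 to reach normal form y'' + P_1(x) y' + P_2(x) y = 0 with P_1(x) = -2 + 3/x and P_2(x) = -3/x - 3/x^2.
x = 0 is a singular point because the y'-coefficient -2 + 3/x has a pole at x = 0 and the y-coefficient -3/x - 3/x^2 has a pole at x = 0.
It is a regular singular point because x P_1(x) = p(x) = 3 - 2x and x^2 P_2(x) = q(x) = -3x - 3 are polynomials, hence analytic at x = 0.
p(0) = 3,  q(0) = -3.
Indicial equation: r(r-1) + p(0) r + q(0) = 0, i.e. r^2 + (p(0) - 1) r + q(0) = 0, i.e. r^2 + 2 r - 3 = 0.
Discriminant: (2)^2 - 4(-3) = 16, so r = (-2 ± 4)/2.
Solving: r_1 = 1, r_2 = -3.

indicial: r^2 + 2 r - 3 = 0; roots r_1 = 1, r_2 = -3


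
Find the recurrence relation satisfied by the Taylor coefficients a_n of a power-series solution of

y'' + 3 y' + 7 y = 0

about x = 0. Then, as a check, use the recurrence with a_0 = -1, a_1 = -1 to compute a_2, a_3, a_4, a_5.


Substitute y = sum_n a_n x^n.
y''(x) has coefficient (n+2)(n+1) a_{n+2} at x^n;
3 y'(x) has coefficient 3 (n+1) a_{n+1} at x^n;
7 y(x) has coefficient 7 a_n at x^n.
Matching x^n: (n+2)(n+1) a_{n+2} + 3 (n+1) a_{n+1} + 7 a_n = 0.
Thus a_{n+2} = [-3 (n+1) a_{n+1} - 7 a_n] / ((n+1)(n+2)).

Check with a_0 = -1, a_1 = -1 (apply the recurrence for n = 0, 1, 2, 3): a_0 = -1, a_1 = -1, a_2 = 5, a_3 = -23/6, a_4 = -1/24, a_5 = 41/30.

a_(n+2) = [-3 (n+1) a_(n+1) - 7 a_n] / ((n+1)(n+2)); check: a_0 = -1, a_1 = -1, a_2 = 5, a_3 = -23/6, a_4 = -1/24, a_5 = 41/30


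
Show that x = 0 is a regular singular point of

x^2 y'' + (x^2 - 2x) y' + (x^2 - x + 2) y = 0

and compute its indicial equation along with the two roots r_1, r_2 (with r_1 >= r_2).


Divide by x^2 to reach normal form y'' + P_1(x) y' + P_2(x) y = 0 with P_1(x) = 1 - 2/x and P_2(x) = 1 - 1/x + 2/x^2.
x = 0 is a singular point because the y'-coefficient 1 - 2/x has a pole at x = 0 and the y-coefficient 1 - 1/x + 2/x^2 has a pole at x = 0.
It is a regular singular point because x P_1(x) = p(x) = x - 2 and x^2 P_2(x) = q(x) = x^2 - x + 2 are polynomials, hence analytic at x = 0.
p(0) = -2,  q(0) = 2.
Indicial equation: r(r-1) + p(0) r + q(0) = 0, i.e. r^2 + (p(0) - 1) r + q(0) = 0, i.e. r^2 - 3 r + 2 = 0.
Discriminant: (-3)^2 - 4(2) = 1, so r = (3 ± 1)/2.
Solving: r_1 = 2, r_2 = 1.

indicial: r^2 - 3 r + 2 = 0; roots r_1 = 2, r_2 = 1


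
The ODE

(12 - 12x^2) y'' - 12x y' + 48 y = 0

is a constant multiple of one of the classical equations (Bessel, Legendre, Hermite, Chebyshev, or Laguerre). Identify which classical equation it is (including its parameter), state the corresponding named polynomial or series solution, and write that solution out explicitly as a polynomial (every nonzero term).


All three coefficients share the factor 12; dividing through by 12 gives  (1 - x^2) y'' - x y' + 4 y = 0.
This matches the Chebyshev equation (1 - x^2) y'' - x y' + n^2 y = 0 (note the -x y' term, not -2x y') with n^2 = 4, so n = 2; the polynomial solution is T_2(x).
With y = sum_k a_k x^k, matching x^k gives (k+2)(k+1) a_{k+2} = (k^2 - n^2) a_k = (k - 2)(k + 2) a_k. The right side vanishes at k = 2, so the series with the parity of 2 terminates at degree 2.
Standard normalization: leading coefficient of T_n is 2^(n-1), so a_2 = 2^1 = 2. Work downward with a_k = (k+1)(k+2) a_{k+2} / ((k - 2)(k + 2)):
  a_0 = (1)(2)(2) / ((0 - 2)(0 + 2)) = 4/(-4) = -1
Hence T_2(x) = 2 x^2 - 1.

T_2(x); series = 2 x^2 - 1


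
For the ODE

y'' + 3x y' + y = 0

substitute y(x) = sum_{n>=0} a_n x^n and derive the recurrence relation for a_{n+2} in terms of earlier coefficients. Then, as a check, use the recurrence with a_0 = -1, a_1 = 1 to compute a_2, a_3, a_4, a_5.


Substitute y = sum_n a_n x^n.
y''(x) has coefficient (n+2)(n+1) a_{n+2} at x^n;
3 x y'(x) has coefficient 3 n a_n at x^n (shift);
y(x) has coefficient 1 a_n at x^n.
Matching x^n: (n+2)(n+1) a_{n+2} + (3n + 1) a_n = 0.
Thus a_{n+2} = (-3n - 1) / ((n+1)(n+2)) * a_n.

Check with a_0 = -1, a_1 = 1 (apply the recurrence for n = 0, 1, 2, 3): a_0 = -1, a_1 = 1, a_2 = 1/2, a_3 = -2/3, a_4 = -7/24, a_5 = 1/3.

a_(n+2) = (-3n - 1) / ((n+1)(n+2)) * a_n; check: a_0 = -1, a_1 = 1, a_2 = 1/2, a_3 = -2/3, a_4 = -7/24, a_5 = 1/3


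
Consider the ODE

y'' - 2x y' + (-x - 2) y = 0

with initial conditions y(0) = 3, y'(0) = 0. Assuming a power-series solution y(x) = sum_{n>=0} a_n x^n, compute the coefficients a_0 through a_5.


Ansatz: y(x) = sum_{n>=0} a_n x^n, so y'(x) = sum_{n>=1} n a_n x^(n-1) and y''(x) = sum_{n>=2} n(n-1) a_n x^(n-2).
Substitute into P(x) y'' + Q(x) y' + R(x) y = 0 with P(x) = 1, Q(x) = -2x, R(x) = -x - 2, and match powers of x.
Initial conditions: a_0 = 3, a_1 = 0.
Setting the coefficient of each power of x to zero and solving order by order (substituting the coefficients already found):
  x^0: 2 a_2 - 2 a_0 = 0  ->  2 a_2 = 2 a_0 = 6  ->  a_2 = 3
  x^1: 6 a_3 - 4 a_1 - a_0 = 0  ->  6 a_3 = 4 a_1 + a_0 = 3  ->  a_3 = 1/2
  x^2: 12 a_4 - 6 a_2 - a_1 = 0  ->  12 a_4 = 6 a_2 + a_1 = 18  ->  a_4 = 3/2
  x^3: 20 a_5 - 8 a_3 - a_2 = 0  ->  20 a_5 = 8 a_3 + a_2 = 7  ->  a_5 = 7/20
Truncated series: y(x) = 3 + 3 x^2 + (1/2) x^3 + (3/2) x^4 + (7/20) x^5 + O(x^6).

a_0 = 3; a_1 = 0; a_2 = 3; a_3 = 1/2; a_4 = 3/2; a_5 = 7/20


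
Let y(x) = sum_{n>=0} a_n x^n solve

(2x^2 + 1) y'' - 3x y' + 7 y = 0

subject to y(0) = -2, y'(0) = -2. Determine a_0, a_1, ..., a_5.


Ansatz: y(x) = sum_{n>=0} a_n x^n, so y'(x) = sum_{n>=1} n a_n x^(n-1) and y''(x) = sum_{n>=2} n(n-1) a_n x^(n-2).
Substitute into P(x) y'' + Q(x) y' + R(x) y = 0 with P(x) = 2x^2 + 1, Q(x) = -3x, R(x) = 7, and match powers of x.
Initial conditions: a_0 = -2, a_1 = -2.
Setting the coefficient of each power of x to zero and solving order by order (substituting the coefficients already found):
  x^0: 2 a_2 + 7 a_0 = 0  ->  2 a_2 = -7 a_0 = 14  ->  a_2 = 7
  x^1: 6 a_3 + 4 a_1 = 0  ->  6 a_3 = -4 a_1 = 8  ->  a_3 = 4/3
  x^2: 12 a_4 + 5 a_2 = 0  ->  12 a_4 = -5 a_2 = -35  ->  a_4 = -35/12
  x^3: 20 a_5 + 10 a_3 = 0  ->  20 a_5 = -10 a_3 = -40/3  ->  a_5 = -2/3
Truncated series: y(x) = -2 - 2 x + 7 x^2 + (4/3) x^3 - (35/12) x^4 - (2/3) x^5 + O(x^6).

a_0 = -2; a_1 = -2; a_2 = 7; a_3 = 4/3; a_4 = -35/12; a_5 = -2/3


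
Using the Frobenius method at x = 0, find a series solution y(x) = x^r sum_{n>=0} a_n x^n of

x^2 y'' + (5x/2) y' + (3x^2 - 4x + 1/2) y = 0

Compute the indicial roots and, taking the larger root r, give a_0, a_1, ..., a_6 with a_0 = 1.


Write in Frobenius form y'' + (p(x)/x) y' + (q(x)/x^2) y = 0:
  p(x) = 5/2,  q(x) = 3x^2 - 4x + 1/2.
Indicial equation: r(r-1) + (5/2) r + (1/2) = 0 -> roots r_1 = -1/2, r_2 = -1.
Take r = r_1 = -1/2. Let y(x) = x^r sum_{n>=0} a_n x^n with a_0 = 1.
Substitute y = x^r sum a_n x^n and match x^{r+n}. The recurrence is
  D(n) a_n - 4 a_{n-1} + 3 a_{n-2} = 0,  where D(n) = (r+n)(r+n-1) + (5/2)(r+n) + (1/2).
  a_n = [4 a_{n-1} - 3 a_{n-2}] / D(n).
Since the indicial polynomial factors as (r - r_1)(r - r_2), D(n) = (r_1 + n - r_1)(r_1 + n - r_2) = n(n + 1/2).
Evaluating step by step (a_0 = 1):
  n = 1: D(1) = 1(1 + 1/2) = 3/2; numerator = 4(1) = 4; a_1 = (4)/(3/2) = 8/3
  n = 2: D(2) = 2(2 + 1/2) = 5; numerator = 4(8/3) - 3(1) = 23/3; a_2 = (23/3)/(5) = 23/15
  n = 3: D(3) = 3(3 + 1/2) = 21/2; numerator = 4(23/15) - 3(8/3) = -28/15; a_3 = (-28/15)/(21/2) = -8/45
  n = 4: D(4) = 4(4 + 1/2) = 18; numerator = 4(-8/45) - 3(23/15) = -239/45; a_4 = (-239/45)/(18) = -239/810
  n = 5: D(5) = 5(5 + 1/2) = 55/2; numerator = 4(-239/810) - 3(-8/45) = -262/405; a_5 = (-262/405)/(55/2) = -524/22275
  n = 6: D(6) = 6(6 + 1/2) = 39; numerator = 4(-524/22275) - 3(-239/810) = 35243/44550; a_6 = (35243/44550)/(39) = 2711/133650

r = -1/2; a_0 = 1; a_1 = 8/3; a_2 = 23/15; a_3 = -8/45; a_4 = -239/810; a_5 = -524/22275; a_6 = 2711/133650
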